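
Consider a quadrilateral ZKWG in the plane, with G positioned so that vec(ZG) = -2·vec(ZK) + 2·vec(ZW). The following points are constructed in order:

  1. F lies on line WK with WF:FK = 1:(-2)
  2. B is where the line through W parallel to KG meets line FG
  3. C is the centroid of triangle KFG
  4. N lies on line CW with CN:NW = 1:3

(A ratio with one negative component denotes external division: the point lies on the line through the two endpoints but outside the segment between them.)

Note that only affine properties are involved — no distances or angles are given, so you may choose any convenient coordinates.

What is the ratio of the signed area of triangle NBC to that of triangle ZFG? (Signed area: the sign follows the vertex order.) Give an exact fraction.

Choose coordinates Z = (0, 0), K = (1, 0), W = (0, 1), G = (-2, 2).
1. F lies on line WK with WF:FK = 1:(-2) ⇒ F = (-1, 2)
2. B is where the line through W parallel to KG meets line FG ⇒ B = (-3/2, 2)
3. C is the centroid of triangle KFG ⇒ C = (-2/3, 4/3)
4. N lies on line CW with CN:NW = 1:3 ⇒ N = (-1/2, 5/4)
2·[NBC] = 1/24, 2·[ZFG] = 2
[NBC]:[ZFG] = 1/24:2 = 1/48

[NBC]:[ZFG] = 1/48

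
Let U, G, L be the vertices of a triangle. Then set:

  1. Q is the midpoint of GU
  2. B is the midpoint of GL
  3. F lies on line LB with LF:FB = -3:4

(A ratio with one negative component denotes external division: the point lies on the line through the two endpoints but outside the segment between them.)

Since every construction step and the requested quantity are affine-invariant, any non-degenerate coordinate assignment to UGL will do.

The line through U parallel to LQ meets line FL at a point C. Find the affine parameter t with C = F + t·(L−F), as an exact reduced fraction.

Set U = (0, 0), G = (1, 0), L = (0, 1); any affine frame gives the same invariant.
1. Q is the midpoint of GU ⇒ Q = (1/2, 0)
2. B is the midpoint of GL ⇒ B = (1/2, 1/2)
3. F lies on line LB with LF:FB = -3:4 ⇒ F = (-3/2, 5/2)
through U parallel to LQ: direction (1/2, -1); meets FL at C = (-1, 2)
C = F + t·(L−F) with t = 1/3

t = 1/3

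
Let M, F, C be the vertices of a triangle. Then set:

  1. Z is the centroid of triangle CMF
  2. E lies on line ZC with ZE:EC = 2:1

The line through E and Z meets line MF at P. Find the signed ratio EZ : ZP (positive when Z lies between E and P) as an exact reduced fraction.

EZ:ZP = 4/3

Choose coordinates M = (0, 0), F = (1, 0), C = (0, 1).
1. Z is the centroid of triangle CMF ⇒ Z = (1/3, 1/3)
2. E lies on line ZC with ZE:EC = 2:1 ⇒ E = (1/9, 7/9)
line EZ meets MF at P = (1/2, 0)
Z = E + t·(P−E) with t = 4/7, so EZ:ZP = 4/7:3/7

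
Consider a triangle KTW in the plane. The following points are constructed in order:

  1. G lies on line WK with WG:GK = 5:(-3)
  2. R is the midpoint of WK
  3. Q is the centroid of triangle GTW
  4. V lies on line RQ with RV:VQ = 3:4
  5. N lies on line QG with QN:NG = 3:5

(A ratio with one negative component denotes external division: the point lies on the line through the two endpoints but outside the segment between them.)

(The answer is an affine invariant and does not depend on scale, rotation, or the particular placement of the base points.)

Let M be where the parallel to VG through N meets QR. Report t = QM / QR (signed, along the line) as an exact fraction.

t = 3/14

Choose coordinates K = (0, 0), T = (1, 0), W = (0, 1).
1. G lies on line WK with WG:GK = 5:(-3) ⇒ G = (0, -3/2)
2. R is the midpoint of WK ⇒ R = (0, 1/2)
3. Q is the centroid of triangle GTW ⇒ Q = (1/3, -1/6)
4. V lies on line RQ with RV:VQ = 3:4 ⇒ V = (1/7, 3/14)
5. N lies on line QG with QN:NG = 3:5 ⇒ N = (5/24, -2/3)
through N parallel to VG: direction (-1/7, -12/7); meets QR at M = (11/42, -1/42)
M = Q + t·(R−Q) with t = 3/14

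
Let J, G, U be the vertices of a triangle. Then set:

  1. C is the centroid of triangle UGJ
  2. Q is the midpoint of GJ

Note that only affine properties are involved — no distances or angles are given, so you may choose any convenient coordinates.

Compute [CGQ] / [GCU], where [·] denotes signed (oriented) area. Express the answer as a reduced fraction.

[CGQ]:[GCU] = 1/2

Choose coordinates J = (0, 0), G = (1, 0), U = (0, 1).
1. C is the centroid of triangle UGJ ⇒ C = (1/3, 1/3)
2. Q is the midpoint of GJ ⇒ Q = (1/2, 0)
2·[CGQ] = -1/6, 2·[GCU] = -1/3
[CGQ]:[GCU] = -1/6:-1/3 = 1/2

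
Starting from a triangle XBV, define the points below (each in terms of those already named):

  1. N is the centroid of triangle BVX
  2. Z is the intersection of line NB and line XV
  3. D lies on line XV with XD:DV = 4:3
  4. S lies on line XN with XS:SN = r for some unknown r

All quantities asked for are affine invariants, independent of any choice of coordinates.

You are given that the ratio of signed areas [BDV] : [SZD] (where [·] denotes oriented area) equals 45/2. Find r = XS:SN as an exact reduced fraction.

Set X = (0, 0), B = (1, 0), V = (0, 1); any affine frame gives the same invariant.
1. N is the centroid of triangle BVX ⇒ N = (1/3, 1/3)
2. Z is the intersection of line NB and line XV ⇒ Z = (0, 1/2)
3. D lies on line XV with XD:DV = 4:3 ⇒ D = (0, 4/7)
4. With XS:SN = r, write λ = r/(r+1) so S = X + λ·(N−X); S is affine-linear in λ
Every point depending on S is an affine combination of S and λ-independent points, so each such coordinate is linear in λ; the λ² term in each signed area is a multiple of (N−X)×(N−X) = 0, so 2·[BDV] and 2·[SZD] are each linear in λ. Evaluating at λ=0 and λ=1:
  2·[BDV] = -3/7,   2·[SZD] = -1/42·λ
So [BDV]:[SZD] = (-3/7) / (-1/42·λ). Setting this equal to 45/2:
  -3/7 = 45/2·(-1/42·λ)  ⇒  λ = 4/5
Then r = λ/(1−λ) = (4/5)/(1/5) = 4. Check: with r = 4, S = (4/15, 4/15) and [BDV]:[SZD] = 45/2 as required.

r = 4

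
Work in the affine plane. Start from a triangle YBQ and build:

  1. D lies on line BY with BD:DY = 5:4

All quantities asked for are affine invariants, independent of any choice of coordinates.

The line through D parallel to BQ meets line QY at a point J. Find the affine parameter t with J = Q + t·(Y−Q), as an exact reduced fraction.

Work in coordinates with Y = (0, 0), B = (1, 0), Q = (0, 1).
1. D lies on line BY with BD:DY = 5:4 ⇒ D = (4/9, 0)
through D parallel to BQ: direction (-1, 1); meets QY at J = (0, 4/9)
J = Q + t·(Y−Q) with t = 5/9

t = 5/9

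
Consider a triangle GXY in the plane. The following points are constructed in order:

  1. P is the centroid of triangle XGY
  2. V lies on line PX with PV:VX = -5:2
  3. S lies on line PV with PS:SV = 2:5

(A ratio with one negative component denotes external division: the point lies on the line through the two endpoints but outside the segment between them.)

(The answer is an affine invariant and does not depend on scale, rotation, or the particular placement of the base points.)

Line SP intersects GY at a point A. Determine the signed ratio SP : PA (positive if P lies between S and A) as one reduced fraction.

Choose coordinates G = (0, 0), X = (1, 0), Y = (0, 1).
1. P is the centroid of triangle XGY ⇒ P = (1/3, 1/3)
2. V lies on line PX with PV:VX = -5:2 ⇒ V = (13/9, -2/9)
3. S lies on line PV with PS:SV = 2:5 ⇒ S = (41/63, 11/63)
line SP meets GY at A = (0, 1/2)
P = S + t·(A−S) with t = 20/41, so SP:PA = 20/41:21/41

SP:PA = 20/21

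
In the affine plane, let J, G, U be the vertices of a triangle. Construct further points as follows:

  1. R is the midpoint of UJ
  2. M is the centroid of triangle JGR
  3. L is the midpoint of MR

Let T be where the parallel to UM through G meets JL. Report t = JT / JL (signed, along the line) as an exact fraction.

t = 10/3

Choose coordinates J = (0, 0), G = (1, 0), U = (0, 1).
1. R is the midpoint of UJ ⇒ R = (0, 1/2)
2. M is the centroid of triangle JGR ⇒ M = (1/3, 1/6)
3. L is the midpoint of MR ⇒ L = (1/6, 1/3)
through G parallel to UM: direction (1/3, -5/6); meets JL at T = (5/9, 10/9)
T = J + t·(L−J) with t = 10/3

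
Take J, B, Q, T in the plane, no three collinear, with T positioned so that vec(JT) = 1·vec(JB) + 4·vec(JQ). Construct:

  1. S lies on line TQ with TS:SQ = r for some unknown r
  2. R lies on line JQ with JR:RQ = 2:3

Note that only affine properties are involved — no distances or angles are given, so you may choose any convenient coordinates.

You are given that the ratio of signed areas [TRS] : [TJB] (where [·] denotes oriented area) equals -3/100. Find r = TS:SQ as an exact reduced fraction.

Assign J = (0, 0), B = (1, 0), Q = (0, 1), T = (1, 4) — the answer is frame-independent, so this choice is without loss of generality.
1. With TS:SQ = r, write λ = r/(r+1) so S = T + λ·(Q−T); S is affine-linear in λ
2. R lies on line JQ with JR:RQ = 2:3 ⇒ R = (0, 2/5)
Every point depending on S is an affine combination of S and λ-independent points, so each such coordinate is linear in λ; the λ² term in each signed area is a multiple of (Q−T)×(Q−T) = 0, so 2·[TRS] and 2·[TJB] are each linear in λ. Evaluating at λ=0 and λ=1:
  2·[TRS] = -3/5·λ,   2·[TJB] = 4
So [TRS]:[TJB] = (-3/5·λ) / (4). Setting this equal to -3/100:
  -3/5·λ = -3/100·(4)  ⇒  λ = 1/5
Then r = λ/(1−λ) = (1/5)/(4/5) = 1/4. Check: with r = 1/4, S = (4/5, 17/5) and [TRS]:[TJB] = -3/100 as required.

r = 1/4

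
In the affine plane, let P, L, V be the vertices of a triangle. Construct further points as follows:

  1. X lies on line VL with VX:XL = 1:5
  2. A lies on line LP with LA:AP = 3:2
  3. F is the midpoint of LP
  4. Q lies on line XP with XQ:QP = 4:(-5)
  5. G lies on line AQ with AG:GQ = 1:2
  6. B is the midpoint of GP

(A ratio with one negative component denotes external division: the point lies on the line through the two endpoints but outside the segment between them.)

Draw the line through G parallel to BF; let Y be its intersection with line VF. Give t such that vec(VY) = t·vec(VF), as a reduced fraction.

Assign P = (0, 0), L = (1, 0), V = (0, 1) — the answer is frame-independent, so this choice is without loss of generality.
1. X lies on line VL with VX:XL = 1:5 ⇒ X = (1/6, 5/6)
2. A lies on line LP with LA:AP = 3:2 ⇒ A = (2/5, 0)
3. F is the midpoint of LP ⇒ F = (1/2, 0)
4. Q lies on line XP with XQ:QP = 4:(-5) ⇒ Q = (5/6, 25/6)
5. G lies on line AQ with AG:GQ = 1:2 ⇒ G = (49/90, 25/18)
6. B is the midpoint of GP ⇒ B = (49/180, 25/36)
through G parallel to BF: direction (41/180, -25/36); meets VF at Y = (84/43, -125/43)
Y = V + t·(F−V) with t = 168/43

t = 168/43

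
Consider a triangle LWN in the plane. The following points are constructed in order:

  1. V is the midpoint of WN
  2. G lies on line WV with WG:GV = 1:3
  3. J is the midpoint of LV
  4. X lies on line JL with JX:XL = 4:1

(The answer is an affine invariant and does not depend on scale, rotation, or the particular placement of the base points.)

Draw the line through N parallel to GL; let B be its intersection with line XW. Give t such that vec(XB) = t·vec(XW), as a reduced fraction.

Set L = (0, 0), W = (1, 0), N = (0, 1); any affine frame gives the same invariant.
1. V is the midpoint of WN ⇒ V = (1/2, 1/2)
2. G lies on line WV with WG:GV = 1:3 ⇒ G = (7/8, 1/8)
3. J is the midpoint of LV ⇒ J = (1/4, 1/4)
4. X lies on line JL with JX:XL = 4:1 ⇒ X = (1/20, 1/20)
through N parallel to GL: direction (-7/8, -1/8); meets XW at B = (-63/13, 4/13)
B = X + t·(W−X) with t = -67/13

t = -67/13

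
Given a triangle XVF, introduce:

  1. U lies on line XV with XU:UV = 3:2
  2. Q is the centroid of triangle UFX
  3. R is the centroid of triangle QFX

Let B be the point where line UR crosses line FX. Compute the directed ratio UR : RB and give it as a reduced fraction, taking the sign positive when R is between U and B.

Assign X = (0, 0), V = (1, 0), F = (0, 1) — the answer is frame-independent, so this choice is without loss of generality.
1. U lies on line XV with XU:UV = 3:2 ⇒ U = (3/5, 0)
2. Q is the centroid of triangle UFX ⇒ Q = (1/5, 1/3)
3. R is the centroid of triangle QFX ⇒ R = (1/15, 4/9)
line UR meets FX at B = (0, 1/2)
R = U + t·(B−U) with t = 8/9, so UR:RB = 8/9:1/9

UR:RB = 8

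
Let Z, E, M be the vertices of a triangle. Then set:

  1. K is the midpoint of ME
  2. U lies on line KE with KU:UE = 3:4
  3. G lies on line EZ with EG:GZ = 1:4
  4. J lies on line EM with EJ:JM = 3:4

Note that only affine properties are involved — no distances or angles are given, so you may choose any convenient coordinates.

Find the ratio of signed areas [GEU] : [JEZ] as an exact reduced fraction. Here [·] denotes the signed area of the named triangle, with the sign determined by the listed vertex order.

[GEU]:[JEZ] = -2/15

Choose coordinates Z = (0, 0), E = (1, 0), M = (0, 1).
1. K is the midpoint of ME ⇒ K = (1/2, 1/2)
2. U lies on line KE with KU:UE = 3:4 ⇒ U = (5/7, 2/7)
3. G lies on line EZ with EG:GZ = 1:4 ⇒ G = (4/5, 0)
4. J lies on line EM with EJ:JM = 3:4 ⇒ J = (4/7, 3/7)
2·[GEU] = 2/35, 2·[JEZ] = -3/7
[GEU]:[JEZ] = 2/35:-3/7 = -2/15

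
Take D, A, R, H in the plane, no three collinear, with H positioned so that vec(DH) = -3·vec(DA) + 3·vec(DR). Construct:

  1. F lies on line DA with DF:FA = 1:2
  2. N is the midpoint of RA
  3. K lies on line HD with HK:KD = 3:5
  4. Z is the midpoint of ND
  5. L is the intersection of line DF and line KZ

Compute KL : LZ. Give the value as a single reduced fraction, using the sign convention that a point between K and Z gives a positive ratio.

KL:LZ = -15/2

Set D = (0, 0), A = (1, 0), R = (0, 1), H = (-3, 3); any affine frame gives the same invariant.
1. F lies on line DA with DF:FA = 1:2 ⇒ F = (1/3, 0)
2. N is the midpoint of RA ⇒ N = (1/2, 1/2)
3. K lies on line HD with HK:KD = 3:5 ⇒ K = (-15/8, 15/8)
4. Z is the midpoint of ND ⇒ Z = (1/4, 1/4)
5. L is the intersection of line DF and line KZ ⇒ L = (15/26, 0)
L = K + t·(Z−K) with t = 15/13, so KL:LZ = t:(1−t) = 15/13:-2/13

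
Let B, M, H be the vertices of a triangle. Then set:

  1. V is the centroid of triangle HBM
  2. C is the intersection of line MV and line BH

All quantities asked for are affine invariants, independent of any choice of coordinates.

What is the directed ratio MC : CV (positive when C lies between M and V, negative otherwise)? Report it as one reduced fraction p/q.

MC:CV = -3

Assign B = (0, 0), M = (1, 0), H = (0, 1) — the answer is frame-independent, so this choice is without loss of generality.
1. V is the centroid of triangle HBM ⇒ V = (1/3, 1/3)
2. C is the intersection of line MV and line BH ⇒ C = (0, 1/2)
C = M + t·(V−M) with t = 3/2, so MC:CV = t:(1−t) = 3/2:-1/2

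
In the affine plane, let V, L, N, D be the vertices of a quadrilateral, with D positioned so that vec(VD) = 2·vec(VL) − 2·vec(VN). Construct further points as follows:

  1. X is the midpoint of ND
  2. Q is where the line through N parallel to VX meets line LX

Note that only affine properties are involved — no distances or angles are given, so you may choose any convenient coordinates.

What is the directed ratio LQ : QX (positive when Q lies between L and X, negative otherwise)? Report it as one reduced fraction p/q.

Work in coordinates with V = (0, 0), L = (1, 0), N = (0, 1), D = (2, -2).
1. X is the midpoint of ND ⇒ X = (1, -1/2)
2. Q is where the line through N parallel to VX meets line LX ⇒ Q = (1, 1/2)
Q = L + t·(X−L) with t = -1, so LQ:QX = t:(1−t) = -1:2

LQ:QX = -1/2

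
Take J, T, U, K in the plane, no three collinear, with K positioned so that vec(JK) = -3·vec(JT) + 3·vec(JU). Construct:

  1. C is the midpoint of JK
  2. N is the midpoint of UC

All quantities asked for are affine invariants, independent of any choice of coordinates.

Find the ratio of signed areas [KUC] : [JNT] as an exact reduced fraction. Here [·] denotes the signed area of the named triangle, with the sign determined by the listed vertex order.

Work in coordinates with J = (0, 0), T = (1, 0), U = (0, 1), K = (-3, 3).
1. C is the midpoint of JK ⇒ C = (-3/2, 3/2)
2. N is the midpoint of UC ⇒ N = (-3/4, 5/4)
2·[KUC] = -3/2, 2·[JNT] = -5/4
[KUC]:[JNT] = -3/2:-5/4 = 6/5

[KUC]:[JNT] = 6/5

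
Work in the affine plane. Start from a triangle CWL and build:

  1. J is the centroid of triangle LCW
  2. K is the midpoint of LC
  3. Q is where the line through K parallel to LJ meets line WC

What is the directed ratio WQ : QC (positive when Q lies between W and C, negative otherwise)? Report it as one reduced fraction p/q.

Work in coordinates with C = (0, 0), W = (1, 0), L = (0, 1).
1. J is the centroid of triangle LCW ⇒ J = (1/3, 1/3)
2. K is the midpoint of LC ⇒ K = (0, 1/2)
3. Q is where the line through K parallel to LJ meets line WC ⇒ Q = (1/4, 0)
Q = W + t·(C−W) with t = 3/4, so WQ:QC = t:(1−t) = 3/4:1/4

WQ:QC = 3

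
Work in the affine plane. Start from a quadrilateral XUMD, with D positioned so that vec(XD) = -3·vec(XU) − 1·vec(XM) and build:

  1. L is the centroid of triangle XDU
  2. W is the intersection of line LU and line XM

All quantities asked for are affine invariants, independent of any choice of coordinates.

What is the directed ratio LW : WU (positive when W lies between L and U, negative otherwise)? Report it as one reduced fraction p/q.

LW:WU = 2/3

Assign X = (0, 0), U = (1, 0), M = (0, 1), D = (-3, -1) — the answer is frame-independent, so this choice is without loss of generality.
1. L is the centroid of triangle XDU ⇒ L = (-2/3, -1/3)
2. W is the intersection of line LU and line XM ⇒ W = (0, -1/5)
W = L + t·(U−L) with t = 2/5, so LW:WU = t:(1−t) = 2/5:3/5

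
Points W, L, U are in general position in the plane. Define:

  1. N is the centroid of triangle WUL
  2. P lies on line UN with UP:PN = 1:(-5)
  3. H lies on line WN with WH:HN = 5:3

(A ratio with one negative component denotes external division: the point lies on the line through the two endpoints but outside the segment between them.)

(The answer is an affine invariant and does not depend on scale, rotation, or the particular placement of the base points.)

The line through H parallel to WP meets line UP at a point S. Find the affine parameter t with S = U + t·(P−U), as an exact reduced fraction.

Set W = (0, 0), L = (1, 0), U = (0, 1); any affine frame gives the same invariant.
1. N is the centroid of triangle WUL ⇒ N = (1/3, 1/3)
2. P lies on line UN with UP:PN = 1:(-5) ⇒ P = (-1/12, 7/6)
3. H lies on line WN with WH:HN = 5:3 ⇒ H = (5/24, 5/24)
through H parallel to WP: direction (-1/12, 7/6); meets UP at S = (17/96, 31/48)
S = U + t·(P−U) with t = -17/8

t = -17/8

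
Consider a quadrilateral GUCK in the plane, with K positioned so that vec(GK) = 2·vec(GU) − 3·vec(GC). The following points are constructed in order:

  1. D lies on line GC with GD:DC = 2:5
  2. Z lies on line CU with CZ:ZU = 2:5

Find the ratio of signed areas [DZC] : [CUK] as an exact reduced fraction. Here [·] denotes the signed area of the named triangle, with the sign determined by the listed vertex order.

[DZC]:[CUK] = -5/49

Set G = (0, 0), U = (1, 0), C = (0, 1), K = (2, -3); any affine frame gives the same invariant.
1. D lies on line GC with GD:DC = 2:5 ⇒ D = (0, 2/7)
2. Z lies on line CU with CZ:ZU = 2:5 ⇒ Z = (2/7, 5/7)
2·[DZC] = 10/49, 2·[CUK] = -2
[DZC]:[CUK] = 10/49:-2 = -5/49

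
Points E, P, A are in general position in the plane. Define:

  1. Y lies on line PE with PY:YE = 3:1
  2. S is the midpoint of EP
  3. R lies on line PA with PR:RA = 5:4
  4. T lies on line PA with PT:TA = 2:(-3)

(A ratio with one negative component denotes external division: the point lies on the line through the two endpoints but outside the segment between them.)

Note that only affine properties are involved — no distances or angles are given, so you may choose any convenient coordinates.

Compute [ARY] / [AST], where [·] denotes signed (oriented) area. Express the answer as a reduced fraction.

[ARY]:[AST] = -2/9

Work in coordinates with E = (0, 0), P = (1, 0), A = (0, 1).
1. Y lies on line PE with PY:YE = 3:1 ⇒ Y = (1/4, 0)
2. S is the midpoint of EP ⇒ S = (1/2, 0)
3. R lies on line PA with PR:RA = 5:4 ⇒ R = (4/9, 5/9)
4. T lies on line PA with PT:TA = 2:(-3) ⇒ T = (3, -2)
2·[ARY] = -1/3, 2·[AST] = 3/2
[ARY]:[AST] = -1/3:3/2 = -2/9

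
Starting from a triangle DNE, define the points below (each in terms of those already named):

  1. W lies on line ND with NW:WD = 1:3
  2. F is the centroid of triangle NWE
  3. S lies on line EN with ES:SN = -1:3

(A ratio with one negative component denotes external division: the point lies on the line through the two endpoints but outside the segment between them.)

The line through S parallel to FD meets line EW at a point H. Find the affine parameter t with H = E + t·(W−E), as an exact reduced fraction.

t = -11/20

Choose coordinates D = (0, 0), N = (1, 0), E = (0, 1).
1. W lies on line ND with NW:WD = 1:3 ⇒ W = (3/4, 0)
2. F is the centroid of triangle NWE ⇒ F = (7/12, 1/3)
3. S lies on line EN with ES:SN = -1:3 ⇒ S = (-1/2, 3/2)
through S parallel to FD: direction (-7/12, -1/3); meets EW at H = (-33/80, 31/20)
H = E + t·(W−E) with t = -11/20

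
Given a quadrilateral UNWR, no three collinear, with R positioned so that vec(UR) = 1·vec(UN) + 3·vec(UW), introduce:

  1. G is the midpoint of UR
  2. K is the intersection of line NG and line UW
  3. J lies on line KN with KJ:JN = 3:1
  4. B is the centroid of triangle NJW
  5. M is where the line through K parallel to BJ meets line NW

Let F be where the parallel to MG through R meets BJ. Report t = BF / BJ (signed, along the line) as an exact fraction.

t = 23/2

Set U = (0, 0), N = (1, 0), W = (0, 1), R = (1, 3); any affine frame gives the same invariant.
1. G is the midpoint of UR ⇒ G = (1/2, 3/2)
2. K is the intersection of line NG and line UW ⇒ K = (0, 3)
3. J lies on line KN with KJ:JN = 3:1 ⇒ J = (3/4, 3/4)
4. B is the centroid of triangle NJW ⇒ B = (7/12, 7/12)
5. M is where the line through K parallel to BJ meets line NW ⇒ M = (-1, 2)
through R parallel to MG: direction (3/2, -1/2); meets BJ at F = (5/2, 5/2)
F = B + t·(J−B) with t = 23/2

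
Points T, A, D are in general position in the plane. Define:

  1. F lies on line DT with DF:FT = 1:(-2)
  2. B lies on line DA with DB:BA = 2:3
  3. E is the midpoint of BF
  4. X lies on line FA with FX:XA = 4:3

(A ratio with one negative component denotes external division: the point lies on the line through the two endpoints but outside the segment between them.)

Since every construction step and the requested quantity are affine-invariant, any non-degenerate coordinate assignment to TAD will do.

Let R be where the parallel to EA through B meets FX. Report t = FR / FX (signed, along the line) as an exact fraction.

Work in coordinates with T = (0, 0), A = (1, 0), D = (0, 1).
1. F lies on line DT with DF:FT = 1:(-2) ⇒ F = (0, 2)
2. B lies on line DA with DB:BA = 2:3 ⇒ B = (2/5, 3/5)
3. E is the midpoint of BF ⇒ E = (1/5, 13/10)
4. X lies on line FA with FX:XA = 4:3 ⇒ X = (4/7, 6/7)
through B parallel to EA: direction (4/5, -13/10); meets FX at R = (2, -2)
R = F + t·(X−F) with t = 7/2

t = 7/2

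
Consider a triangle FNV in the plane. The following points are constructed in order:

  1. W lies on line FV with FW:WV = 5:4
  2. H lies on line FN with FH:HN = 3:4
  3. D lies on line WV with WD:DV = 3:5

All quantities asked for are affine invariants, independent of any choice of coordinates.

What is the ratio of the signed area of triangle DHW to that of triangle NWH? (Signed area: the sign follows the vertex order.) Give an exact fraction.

Set F = (0, 0), N = (1, 0), V = (0, 1); any affine frame gives the same invariant.
1. W lies on line FV with FW:WV = 5:4 ⇒ W = (0, 5/9)
2. H lies on line FN with FH:HN = 3:4 ⇒ H = (3/7, 0)
3. D lies on line WV with WD:DV = 3:5 ⇒ D = (0, 13/18)
2·[DHW] = -1/14, 2·[NWH] = 20/63
[DHW]:[NWH] = -1/14:20/63 = -9/40

[DHW]:[NWH] = -9/40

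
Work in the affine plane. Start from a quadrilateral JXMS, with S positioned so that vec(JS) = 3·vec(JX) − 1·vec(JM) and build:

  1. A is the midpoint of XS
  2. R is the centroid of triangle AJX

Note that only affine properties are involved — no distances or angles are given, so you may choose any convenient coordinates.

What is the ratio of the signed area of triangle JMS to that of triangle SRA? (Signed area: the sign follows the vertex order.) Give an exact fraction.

Assign J = (0, 0), X = (1, 0), M = (0, 1), S = (3, -1) — the answer is frame-independent, so this choice is without loss of generality.
1. A is the midpoint of XS ⇒ A = (2, -1/2)
2. R is the centroid of triangle AJX ⇒ R = (1, -1/6)
2·[JMS] = -3, 2·[SRA] = -1/6
[JMS]:[SRA] = -3:-1/6 = 18

[JMS]:[SRA] = 18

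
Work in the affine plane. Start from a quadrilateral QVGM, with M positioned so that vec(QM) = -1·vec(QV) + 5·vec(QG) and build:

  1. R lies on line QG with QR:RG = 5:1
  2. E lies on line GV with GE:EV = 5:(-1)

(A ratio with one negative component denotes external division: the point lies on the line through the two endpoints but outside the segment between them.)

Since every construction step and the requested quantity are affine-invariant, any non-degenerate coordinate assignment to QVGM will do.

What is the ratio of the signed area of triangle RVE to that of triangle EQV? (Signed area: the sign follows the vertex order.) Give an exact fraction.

[RVE]:[EQV] = 1/6

Set Q = (0, 0), V = (1, 0), G = (0, 1), M = (-1, 5); any affine frame gives the same invariant.
1. R lies on line QG with QR:RG = 5:1 ⇒ R = (0, 5/6)
2. E lies on line GV with GE:EV = 5:(-1) ⇒ E = (5/4, -1/4)
2·[RVE] = -1/24, 2·[EQV] = -1/4
[RVE]:[EQV] = -1/24:-1/4 = 1/6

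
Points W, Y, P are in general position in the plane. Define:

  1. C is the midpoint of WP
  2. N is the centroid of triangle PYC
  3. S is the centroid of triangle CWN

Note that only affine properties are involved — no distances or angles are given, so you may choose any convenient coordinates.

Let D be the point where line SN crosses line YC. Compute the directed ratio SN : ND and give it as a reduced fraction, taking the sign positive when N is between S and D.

SN:ND = -5/3

Set W = (0, 0), Y = (1, 0), P = (0, 1); any affine frame gives the same invariant.
1. C is the midpoint of WP ⇒ C = (0, 1/2)
2. N is the centroid of triangle PYC ⇒ N = (1/3, 1/2)
3. S is the centroid of triangle CWN ⇒ S = (1/9, 1/3)
line SN meets YC at D = (1/5, 2/5)
N = S + t·(D−S) with t = 5/2, so SN:ND = 5/2:-3/2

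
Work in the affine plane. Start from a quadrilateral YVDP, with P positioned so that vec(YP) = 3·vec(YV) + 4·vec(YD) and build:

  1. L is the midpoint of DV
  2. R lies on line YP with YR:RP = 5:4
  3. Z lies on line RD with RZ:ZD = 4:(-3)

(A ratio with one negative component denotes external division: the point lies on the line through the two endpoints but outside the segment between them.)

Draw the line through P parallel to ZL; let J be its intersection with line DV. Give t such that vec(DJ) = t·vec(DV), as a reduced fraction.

t = -21/26

Choose coordinates Y = (0, 0), V = (1, 0), D = (0, 1), P = (3, 4).
1. L is the midpoint of DV ⇒ L = (1/2, 1/2)
2. R lies on line YP with YR:RP = 5:4 ⇒ R = (5/3, 20/9)
3. Z lies on line RD with RZ:ZD = 4:(-3) ⇒ Z = (-5, -8/3)
through P parallel to ZL: direction (11/2, 19/6); meets DV at J = (-21/26, 47/26)
J = D + t·(V−D) with t = -21/26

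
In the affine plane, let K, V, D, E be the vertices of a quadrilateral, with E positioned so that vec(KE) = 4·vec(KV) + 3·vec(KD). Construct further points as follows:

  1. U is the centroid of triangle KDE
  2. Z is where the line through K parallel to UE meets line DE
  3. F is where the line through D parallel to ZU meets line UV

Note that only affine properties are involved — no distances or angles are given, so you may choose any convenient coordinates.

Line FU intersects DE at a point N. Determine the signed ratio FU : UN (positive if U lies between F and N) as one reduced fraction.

FU:UN = -28/23

Work in coordinates with K = (0, 0), V = (1, 0), D = (0, 1), E = (4, 3).
1. U is the centroid of triangle KDE ⇒ U = (4/3, 4/3)
2. Z is where the line through K parallel to UE meets line DE ⇒ Z = (8, 5)
3. F is where the line through D parallel to ZU meets line UV ⇒ F = (100/69, 124/69)
line FU meets DE at N = (10/7, 12/7)
U = F + t·(N−F) with t = 28/5, so FU:UN = 28/5:-23/5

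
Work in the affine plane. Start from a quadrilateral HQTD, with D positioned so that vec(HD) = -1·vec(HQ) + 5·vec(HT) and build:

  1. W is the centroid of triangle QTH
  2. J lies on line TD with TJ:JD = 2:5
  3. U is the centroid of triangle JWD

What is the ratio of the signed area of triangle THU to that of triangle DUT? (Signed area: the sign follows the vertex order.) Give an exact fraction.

[THU]:[DUT] = 10/7

Work in coordinates with H = (0, 0), Q = (1, 0), T = (0, 1), D = (-1, 5).
1. W is the centroid of triangle QTH ⇒ W = (1/3, 1/3)
2. J lies on line TD with TJ:JD = 2:5 ⇒ J = (-2/7, 15/7)
3. U is the centroid of triangle JWD ⇒ U = (-20/63, 157/63)
2·[THU] = -20/63, 2·[DUT] = -2/9
[THU]:[DUT] = -20/63:-2/9 = 10/7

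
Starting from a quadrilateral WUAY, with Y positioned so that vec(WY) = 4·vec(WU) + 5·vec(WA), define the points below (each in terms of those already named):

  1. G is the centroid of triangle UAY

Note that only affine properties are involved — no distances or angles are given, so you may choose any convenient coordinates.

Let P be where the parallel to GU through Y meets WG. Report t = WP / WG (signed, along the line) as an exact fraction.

t = 7/3

Assign W = (0, 0), U = (1, 0), A = (0, 1), Y = (4, 5) — the answer is frame-independent, so this choice is without loss of generality.
1. G is the centroid of triangle UAY ⇒ G = (5/3, 2)
through Y parallel to GU: direction (-2/3, -2); meets WG at P = (35/9, 14/3)
P = W + t·(G−W) with t = 7/3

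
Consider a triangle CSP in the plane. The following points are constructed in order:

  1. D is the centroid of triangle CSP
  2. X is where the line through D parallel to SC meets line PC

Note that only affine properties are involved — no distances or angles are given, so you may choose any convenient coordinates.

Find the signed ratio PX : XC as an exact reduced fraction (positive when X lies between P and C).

PX:XC = 2

Work in coordinates with C = (0, 0), S = (1, 0), P = (0, 1).
1. D is the centroid of triangle CSP ⇒ D = (1/3, 1/3)
2. X is where the line through D parallel to SC meets line PC ⇒ X = (0, 1/3)
X = P + t·(C−P) with t = 2/3, so PX:XC = t:(1−t) = 2/3:1/3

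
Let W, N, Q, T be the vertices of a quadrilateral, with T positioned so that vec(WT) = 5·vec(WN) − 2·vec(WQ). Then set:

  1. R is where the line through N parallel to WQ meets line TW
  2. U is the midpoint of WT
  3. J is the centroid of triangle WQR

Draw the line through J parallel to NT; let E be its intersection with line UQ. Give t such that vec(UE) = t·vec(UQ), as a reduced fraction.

t = 7/45

Set W = (0, 0), N = (1, 0), Q = (0, 1), T = (5, -2); any affine frame gives the same invariant.
1. R is where the line through N parallel to WQ meets line TW ⇒ R = (1, -2/5)
2. U is the midpoint of WT ⇒ U = (5/2, -1)
3. J is the centroid of triangle WQR ⇒ J = (1/3, 1/5)
through J parallel to NT: direction (4, -2); meets UQ at E = (19/9, -31/45)
E = U + t·(Q−U) with t = 7/45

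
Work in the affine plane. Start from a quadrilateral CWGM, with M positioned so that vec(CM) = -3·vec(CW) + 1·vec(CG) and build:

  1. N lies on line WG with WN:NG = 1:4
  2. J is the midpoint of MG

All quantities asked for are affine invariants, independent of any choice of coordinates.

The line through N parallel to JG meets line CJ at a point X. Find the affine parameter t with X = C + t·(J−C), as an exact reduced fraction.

t = 1/5

Assign C = (0, 0), W = (1, 0), G = (0, 1), M = (-3, 1) — the answer is frame-independent, so this choice is without loss of generality.
1. N lies on line WG with WN:NG = 1:4 ⇒ N = (4/5, 1/5)
2. J is the midpoint of MG ⇒ J = (-3/2, 1)
through N parallel to JG: direction (3/2, 0); meets CJ at X = (-3/10, 1/5)
X = C + t·(J−C) with t = 1/5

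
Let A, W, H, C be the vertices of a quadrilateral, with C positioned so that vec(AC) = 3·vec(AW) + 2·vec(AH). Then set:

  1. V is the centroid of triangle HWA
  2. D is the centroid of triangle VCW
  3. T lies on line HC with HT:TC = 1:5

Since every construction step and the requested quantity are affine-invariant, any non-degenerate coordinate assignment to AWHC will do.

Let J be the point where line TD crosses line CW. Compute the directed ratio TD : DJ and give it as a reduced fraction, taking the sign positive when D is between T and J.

TD:DJ = 4

Assign A = (0, 0), W = (1, 0), H = (0, 1), C = (3, 2) — the answer is frame-independent, so this choice is without loss of generality.
1. V is the centroid of triangle HWA ⇒ V = (1/3, 1/3)
2. D is the centroid of triangle VCW ⇒ D = (13/9, 7/9)
3. T lies on line HC with HT:TC = 1:5 ⇒ T = (1/2, 7/6)
line TD meets CW at J = (121/72, 49/72)
D = T + t·(J−T) with t = 4/5, so TD:DJ = 4/5:1/5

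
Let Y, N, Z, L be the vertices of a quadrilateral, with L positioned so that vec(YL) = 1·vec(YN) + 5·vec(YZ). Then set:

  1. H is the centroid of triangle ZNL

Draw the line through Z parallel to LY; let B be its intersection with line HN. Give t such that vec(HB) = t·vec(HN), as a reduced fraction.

Set Y = (0, 0), N = (1, 0), Z = (0, 1), L = (1, 5); any affine frame gives the same invariant.
1. H is the centroid of triangle ZNL ⇒ H = (2/3, 2)
through Z parallel to LY: direction (-1, -5); meets HN at B = (5/11, 36/11)
B = H + t·(N−H) with t = -7/11

t = -7/11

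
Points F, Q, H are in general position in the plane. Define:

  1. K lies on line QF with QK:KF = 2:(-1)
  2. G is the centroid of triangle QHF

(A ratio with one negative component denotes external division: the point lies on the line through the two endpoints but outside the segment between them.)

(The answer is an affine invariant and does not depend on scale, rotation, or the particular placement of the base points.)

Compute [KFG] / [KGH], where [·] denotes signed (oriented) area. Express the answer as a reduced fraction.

Work in coordinates with F = (0, 0), Q = (1, 0), H = (0, 1).
1. K lies on line QF with QK:KF = 2:(-1) ⇒ K = (-1, 0)
2. G is the centroid of triangle QHF ⇒ G = (1/3, 1/3)
2·[KFG] = 1/3, 2·[KGH] = 1
[KFG]:[KGH] = 1/3:1 = 1/3

[KFG]:[KGH] = 1/3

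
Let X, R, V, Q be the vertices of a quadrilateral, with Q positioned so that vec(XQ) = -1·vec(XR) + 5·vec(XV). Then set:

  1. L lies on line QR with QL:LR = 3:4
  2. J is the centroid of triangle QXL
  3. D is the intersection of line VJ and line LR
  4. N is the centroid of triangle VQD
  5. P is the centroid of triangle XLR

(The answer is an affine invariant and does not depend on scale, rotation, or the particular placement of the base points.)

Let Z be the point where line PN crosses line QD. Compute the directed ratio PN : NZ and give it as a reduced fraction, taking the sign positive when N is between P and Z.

Work in coordinates with X = (0, 0), R = (1, 0), V = (0, 1), Q = (-1, 5).
1. L lies on line QR with QL:LR = 3:4 ⇒ L = (-1/7, 20/7)
2. J is the centroid of triangle QXL ⇒ J = (-8/21, 55/21)
3. D is the intersection of line VJ and line LR ⇒ D = (-6/7, 65/14)
4. N is the centroid of triangle VQD ⇒ N = (-13/21, 149/42)
5. P is the centroid of triangle XLR ⇒ P = (2/7, 20/21)
line PN meets QD at Z = (-83/42, 625/84)
N = P + t·(Z−P) with t = 2/5, so PN:NZ = 2/5:3/5

PN:NZ = 2/3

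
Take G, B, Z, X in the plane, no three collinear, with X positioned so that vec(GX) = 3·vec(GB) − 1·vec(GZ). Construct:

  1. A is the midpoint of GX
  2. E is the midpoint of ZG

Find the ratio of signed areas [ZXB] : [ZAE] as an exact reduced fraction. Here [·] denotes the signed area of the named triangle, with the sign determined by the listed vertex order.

[ZXB]:[ZAE] = 4/3

Choose coordinates G = (0, 0), B = (1, 0), Z = (0, 1), X = (3, -1).
1. A is the midpoint of GX ⇒ A = (3/2, -1/2)
2. E is the midpoint of ZG ⇒ E = (0, 1/2)
2·[ZXB] = -1, 2·[ZAE] = -3/4
[ZXB]:[ZAE] = -1:-3/4 = 4/3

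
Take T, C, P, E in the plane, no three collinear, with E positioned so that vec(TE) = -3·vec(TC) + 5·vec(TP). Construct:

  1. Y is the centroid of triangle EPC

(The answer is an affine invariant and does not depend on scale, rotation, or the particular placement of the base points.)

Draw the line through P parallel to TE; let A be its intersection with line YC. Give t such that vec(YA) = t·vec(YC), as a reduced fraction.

t = 1/7

Work in coordinates with T = (0, 0), C = (1, 0), P = (0, 1), E = (-3, 5).
1. Y is the centroid of triangle EPC ⇒ Y = (-2/3, 2)
through P parallel to TE: direction (-3, 5); meets YC at A = (-3/7, 12/7)
A = Y + t·(C−Y) with t = 1/7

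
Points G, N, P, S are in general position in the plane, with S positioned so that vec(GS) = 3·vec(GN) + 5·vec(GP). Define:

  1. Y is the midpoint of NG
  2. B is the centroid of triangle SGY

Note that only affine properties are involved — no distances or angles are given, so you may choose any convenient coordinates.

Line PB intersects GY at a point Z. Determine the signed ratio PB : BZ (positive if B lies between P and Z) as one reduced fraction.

Assign G = (0, 0), N = (1, 0), P = (0, 1), S = (3, 5) — the answer is frame-independent, so this choice is without loss of generality.
1. Y is the midpoint of NG ⇒ Y = (1/2, 0)
2. B is the centroid of triangle SGY ⇒ B = (7/6, 5/3)
line PB meets GY at Z = (-7/4, 0)
B = P + t·(Z−P) with t = -2/3, so PB:BZ = -2/3:5/3

PB:BZ = -2/5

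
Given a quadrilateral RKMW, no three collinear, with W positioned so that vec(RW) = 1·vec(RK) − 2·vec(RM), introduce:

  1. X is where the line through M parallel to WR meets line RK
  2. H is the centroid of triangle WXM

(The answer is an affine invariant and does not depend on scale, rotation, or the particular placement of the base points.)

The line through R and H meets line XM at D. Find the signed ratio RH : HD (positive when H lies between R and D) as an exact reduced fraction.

RH:HD = 2

Assign R = (0, 0), K = (1, 0), M = (0, 1), W = (1, -2) — the answer is frame-independent, so this choice is without loss of generality.
1. X is where the line through M parallel to WR meets line RK ⇒ X = (1/2, 0)
2. H is the centroid of triangle WXM ⇒ H = (1/2, -1/3)
line RH meets XM at D = (3/4, -1/2)
H = R + t·(D−R) with t = 2/3, so RH:HD = 2/3:1/3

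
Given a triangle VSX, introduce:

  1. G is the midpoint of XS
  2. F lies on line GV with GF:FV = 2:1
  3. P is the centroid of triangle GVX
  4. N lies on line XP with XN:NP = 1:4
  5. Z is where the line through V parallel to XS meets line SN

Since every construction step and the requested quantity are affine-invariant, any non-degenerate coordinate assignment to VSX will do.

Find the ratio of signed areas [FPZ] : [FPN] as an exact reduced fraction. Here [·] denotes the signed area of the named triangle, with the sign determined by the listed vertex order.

[FPZ]:[FPN] = 205/2

Assign V = (0, 0), S = (1, 0), X = (0, 1) — the answer is frame-independent, so this choice is without loss of generality.
1. G is the midpoint of XS ⇒ G = (1/2, 1/2)
2. F lies on line GV with GF:FV = 2:1 ⇒ F = (1/6, 1/6)
3. P is the centroid of triangle GVX ⇒ P = (1/6, 1/2)
4. N lies on line XP with XN:NP = 1:4 ⇒ N = (1/30, 9/10)
5. Z is where the line through V parallel to XS meets line SN ⇒ Z = (-27/2, 27/2)
2·[FPZ] = 41/9, 2·[FPN] = 2/45
[FPZ]:[FPN] = 41/9:2/45 = 205/2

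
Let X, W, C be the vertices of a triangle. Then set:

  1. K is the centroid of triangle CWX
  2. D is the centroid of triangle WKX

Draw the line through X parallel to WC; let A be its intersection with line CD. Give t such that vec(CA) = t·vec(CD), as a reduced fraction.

t = 9/4

Choose coordinates X = (0, 0), W = (1, 0), C = (0, 1).
1. K is the centroid of triangle CWX ⇒ K = (1/3, 1/3)
2. D is the centroid of triangle WKX ⇒ D = (4/9, 1/9)
through X parallel to WC: direction (-1, 1); meets CD at A = (1, -1)
A = C + t·(D−C) with t = 9/4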